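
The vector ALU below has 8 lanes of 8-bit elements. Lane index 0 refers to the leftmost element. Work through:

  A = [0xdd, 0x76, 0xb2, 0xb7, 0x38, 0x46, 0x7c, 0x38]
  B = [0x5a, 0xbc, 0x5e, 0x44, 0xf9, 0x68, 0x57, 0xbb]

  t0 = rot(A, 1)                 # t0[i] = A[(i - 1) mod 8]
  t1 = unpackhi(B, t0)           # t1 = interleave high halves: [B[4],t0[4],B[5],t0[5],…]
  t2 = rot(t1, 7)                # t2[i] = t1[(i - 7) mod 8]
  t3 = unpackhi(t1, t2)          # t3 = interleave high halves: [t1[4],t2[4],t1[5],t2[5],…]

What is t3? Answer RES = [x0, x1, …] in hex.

RES = [ 0x57  0x46  0x46  0xbb  0xbb  0x7c  0x7c  0xf9 ]

  t0: 38 dd 76 b2 b7 38 46 7c
  t1: f9 b7 68 38 57 46 bb 7c
  t2: b7 68 38 57 46 bb 7c f9
  t3: 57 46 46 bb bb 7c 7c f9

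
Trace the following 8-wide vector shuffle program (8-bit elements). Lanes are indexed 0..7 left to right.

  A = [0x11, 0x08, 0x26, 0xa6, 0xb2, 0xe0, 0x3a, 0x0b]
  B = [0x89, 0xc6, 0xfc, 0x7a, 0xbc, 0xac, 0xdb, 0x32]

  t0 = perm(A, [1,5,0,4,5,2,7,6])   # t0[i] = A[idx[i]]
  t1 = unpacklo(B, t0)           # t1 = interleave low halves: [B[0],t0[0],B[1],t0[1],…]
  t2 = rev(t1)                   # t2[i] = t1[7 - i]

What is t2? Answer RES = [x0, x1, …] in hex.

  t0: 08 e0 11 b2 e0 26 0b 3a
  t1: 89 08 c6 e0 fc 11 7a b2
  t2: b2 7a 11 fc e0 c6 08 89

RES = [ 0xb2  0x7a  0x11  0xfc  0xe0  0xc6  0x08  0x89 ]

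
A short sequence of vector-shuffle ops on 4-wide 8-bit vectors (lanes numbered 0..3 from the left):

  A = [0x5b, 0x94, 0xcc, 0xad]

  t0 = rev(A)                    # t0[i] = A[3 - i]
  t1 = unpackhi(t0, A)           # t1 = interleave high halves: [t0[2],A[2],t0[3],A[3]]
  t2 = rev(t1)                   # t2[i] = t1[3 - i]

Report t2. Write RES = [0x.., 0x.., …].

→ t0 |ad|cc|94|5b|
→ t1 |94|cc|5b|ad|
→ t2 |ad|5b|cc|94|

RES = [ 0xad  0x5b  0xcc  0x94 ]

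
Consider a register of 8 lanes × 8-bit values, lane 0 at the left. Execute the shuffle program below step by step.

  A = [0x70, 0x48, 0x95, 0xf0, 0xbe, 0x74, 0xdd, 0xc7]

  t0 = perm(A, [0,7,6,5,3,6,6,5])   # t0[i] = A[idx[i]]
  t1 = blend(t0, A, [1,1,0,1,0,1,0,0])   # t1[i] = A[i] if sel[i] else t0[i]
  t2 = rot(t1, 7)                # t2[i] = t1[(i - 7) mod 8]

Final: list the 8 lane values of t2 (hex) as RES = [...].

RES = [ 0x48  0xdd  0xf0  0xf0  0x74  0xdd  0x74  0x70 ]

→ t0 |70|c7|dd|74|f0|dd|dd|74|
→ t1 |70|48|dd|f0|f0|74|dd|74|
→ t2 |48|dd|f0|f0|74|dd|74|70|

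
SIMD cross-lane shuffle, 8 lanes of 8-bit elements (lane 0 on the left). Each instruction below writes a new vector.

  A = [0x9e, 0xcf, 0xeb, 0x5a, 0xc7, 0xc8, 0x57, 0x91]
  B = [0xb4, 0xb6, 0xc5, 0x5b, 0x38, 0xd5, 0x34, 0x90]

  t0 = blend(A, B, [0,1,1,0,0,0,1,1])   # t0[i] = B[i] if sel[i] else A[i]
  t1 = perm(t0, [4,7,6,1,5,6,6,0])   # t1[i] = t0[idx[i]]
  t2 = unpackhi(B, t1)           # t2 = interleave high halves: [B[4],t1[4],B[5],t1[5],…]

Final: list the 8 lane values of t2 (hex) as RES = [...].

RES = [0x38, 0xc8, 0xd5, 0x34, 0x34, 0x34, 0x90, 0x9e]

  t0: 9e b6 c5 5a c7 c8 34 90
  t1: c7 90 34 b6 c8 34 34 9e
  t2: 38 c8 d5 34 34 34 90 9e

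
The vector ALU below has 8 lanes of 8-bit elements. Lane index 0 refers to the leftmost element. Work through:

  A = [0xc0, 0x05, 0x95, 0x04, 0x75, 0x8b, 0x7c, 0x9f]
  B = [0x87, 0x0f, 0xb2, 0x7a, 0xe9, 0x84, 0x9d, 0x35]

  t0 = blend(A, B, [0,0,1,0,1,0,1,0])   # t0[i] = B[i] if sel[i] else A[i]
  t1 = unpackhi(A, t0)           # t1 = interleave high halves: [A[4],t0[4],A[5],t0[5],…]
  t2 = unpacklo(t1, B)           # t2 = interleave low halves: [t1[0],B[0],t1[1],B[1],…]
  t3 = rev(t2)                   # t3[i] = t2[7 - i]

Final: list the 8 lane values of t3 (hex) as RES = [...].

  t0: c0 05 b2 04 e9 8b 9d 9f
  t1: 75 e9 8b 8b 7c 9d 9f 9f
  t2: 75 87 e9 0f 8b b2 8b 7a
  t3: 7a 8b b2 8b 0f e9 87 75

RES = [0x7a, 0x8b, 0xb2, 0x8b, 0x0f, 0xe9, 0x87, 0x75]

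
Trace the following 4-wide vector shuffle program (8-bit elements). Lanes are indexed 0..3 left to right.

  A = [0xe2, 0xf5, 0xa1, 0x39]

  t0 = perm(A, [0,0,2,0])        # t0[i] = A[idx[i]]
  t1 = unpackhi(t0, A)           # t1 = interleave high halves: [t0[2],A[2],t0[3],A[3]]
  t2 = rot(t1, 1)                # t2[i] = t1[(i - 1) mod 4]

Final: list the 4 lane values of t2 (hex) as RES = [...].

RES = [0x39, 0xa1, 0xa1, 0xe2]

→ t0 |e2|e2|a1|e2|
→ t1 |a1|a1|e2|39|
→ t2 |39|a1|a1|e2|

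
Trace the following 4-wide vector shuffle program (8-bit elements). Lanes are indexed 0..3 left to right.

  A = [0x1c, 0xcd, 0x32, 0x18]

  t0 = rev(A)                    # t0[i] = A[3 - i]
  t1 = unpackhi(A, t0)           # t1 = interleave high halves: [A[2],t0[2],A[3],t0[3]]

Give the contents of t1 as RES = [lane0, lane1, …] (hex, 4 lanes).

RES = [0x32, 0xcd, 0x18, 0x1c]

t0 = [0x18, 0x32, 0xcd, 0x1c]
t1 = [0x32, 0xcd, 0x18, 0x1c]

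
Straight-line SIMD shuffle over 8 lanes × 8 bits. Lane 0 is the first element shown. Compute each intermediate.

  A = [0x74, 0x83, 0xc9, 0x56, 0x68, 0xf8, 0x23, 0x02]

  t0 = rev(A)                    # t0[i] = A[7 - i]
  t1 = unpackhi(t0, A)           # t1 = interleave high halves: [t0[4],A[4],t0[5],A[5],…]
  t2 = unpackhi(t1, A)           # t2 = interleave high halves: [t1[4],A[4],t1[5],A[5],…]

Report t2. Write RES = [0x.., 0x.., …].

RES = [ 0x83  0x68  0x23  0xf8  0x74  0x23  0x02  0x02 ]

  t0: 02 23 f8 68 56 c9 83 74
  t1: 56 68 c9 f8 83 23 74 02
  t2: 83 68 23 f8 74 23 02 02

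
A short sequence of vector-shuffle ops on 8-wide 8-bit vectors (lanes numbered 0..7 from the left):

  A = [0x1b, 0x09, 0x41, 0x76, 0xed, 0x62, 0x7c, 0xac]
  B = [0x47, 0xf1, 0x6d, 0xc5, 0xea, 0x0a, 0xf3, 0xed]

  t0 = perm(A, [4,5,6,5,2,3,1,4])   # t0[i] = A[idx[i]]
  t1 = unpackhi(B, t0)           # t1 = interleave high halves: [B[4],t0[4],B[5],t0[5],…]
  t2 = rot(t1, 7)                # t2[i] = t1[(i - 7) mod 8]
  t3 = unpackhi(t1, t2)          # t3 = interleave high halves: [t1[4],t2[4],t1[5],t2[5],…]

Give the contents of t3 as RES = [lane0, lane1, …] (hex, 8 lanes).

→ t0 |ed|62|7c|62|41|76|09|ed|
→ t1 |ea|41|0a|76|f3|09|ed|ed|
→ t2 |41|0a|76|f3|09|ed|ed|ea|
→ t3 |f3|09|09|ed|ed|ed|ed|ea|

RES = [ 0xf3  0x09  0x09  0xed  0xed  0xed  0xed  0xea ]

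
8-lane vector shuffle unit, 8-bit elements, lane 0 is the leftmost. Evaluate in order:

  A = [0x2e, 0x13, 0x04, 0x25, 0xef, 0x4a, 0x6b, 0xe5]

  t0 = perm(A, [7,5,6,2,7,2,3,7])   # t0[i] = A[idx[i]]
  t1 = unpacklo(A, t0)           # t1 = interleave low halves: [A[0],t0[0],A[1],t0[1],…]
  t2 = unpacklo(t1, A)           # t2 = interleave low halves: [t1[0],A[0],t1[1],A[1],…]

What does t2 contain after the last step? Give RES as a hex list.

  t0: e5 4a 6b 04 e5 04 25 e5
  t1: 2e e5 13 4a 04 6b 25 04
  t2: 2e 2e e5 13 13 04 4a 25

RES = [ 0x2e  0x2e  0xe5  0x13  0x13  0x04  0x4a  0x25 ]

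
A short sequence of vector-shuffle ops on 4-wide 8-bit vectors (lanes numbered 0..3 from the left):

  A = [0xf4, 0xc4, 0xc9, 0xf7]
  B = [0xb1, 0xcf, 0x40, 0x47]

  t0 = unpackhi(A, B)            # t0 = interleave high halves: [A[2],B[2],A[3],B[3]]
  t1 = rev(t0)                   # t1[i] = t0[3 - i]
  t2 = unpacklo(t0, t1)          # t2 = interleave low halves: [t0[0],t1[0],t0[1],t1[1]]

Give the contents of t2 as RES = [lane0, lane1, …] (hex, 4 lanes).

RES = [0xc9, 0x47, 0x40, 0xf7]

→ t0 |c9|40|f7|47|
→ t1 |47|f7|40|c9|
→ t2 |c9|47|40|f7|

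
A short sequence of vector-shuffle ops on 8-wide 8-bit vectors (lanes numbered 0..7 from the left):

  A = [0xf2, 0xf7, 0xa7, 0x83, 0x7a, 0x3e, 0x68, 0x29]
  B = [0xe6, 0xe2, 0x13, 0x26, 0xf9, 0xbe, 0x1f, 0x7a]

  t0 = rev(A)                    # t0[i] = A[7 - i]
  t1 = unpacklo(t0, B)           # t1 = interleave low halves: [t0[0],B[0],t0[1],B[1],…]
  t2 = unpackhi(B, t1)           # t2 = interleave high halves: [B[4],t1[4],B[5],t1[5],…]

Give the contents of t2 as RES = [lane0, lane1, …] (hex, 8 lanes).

  t0: 29 68 3e 7a 83 a7 f7 f2
  t1: 29 e6 68 e2 3e 13 7a 26
  t2: f9 3e be 13 1f 7a 7a 26

RES = [ 0xf9  0x3e  0xbe  0x13  0x1f  0x7a  0x7a  0x26 ]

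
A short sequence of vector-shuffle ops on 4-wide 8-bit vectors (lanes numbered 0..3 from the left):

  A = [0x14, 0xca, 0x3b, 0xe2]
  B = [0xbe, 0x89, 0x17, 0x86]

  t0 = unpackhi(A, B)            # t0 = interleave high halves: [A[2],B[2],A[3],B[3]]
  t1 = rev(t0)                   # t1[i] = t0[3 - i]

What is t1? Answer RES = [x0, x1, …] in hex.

RES = [0x86, 0xe2, 0x17, 0x3b]

→ t0 |3b|17|e2|86|
→ t1 |86|e2|17|3b|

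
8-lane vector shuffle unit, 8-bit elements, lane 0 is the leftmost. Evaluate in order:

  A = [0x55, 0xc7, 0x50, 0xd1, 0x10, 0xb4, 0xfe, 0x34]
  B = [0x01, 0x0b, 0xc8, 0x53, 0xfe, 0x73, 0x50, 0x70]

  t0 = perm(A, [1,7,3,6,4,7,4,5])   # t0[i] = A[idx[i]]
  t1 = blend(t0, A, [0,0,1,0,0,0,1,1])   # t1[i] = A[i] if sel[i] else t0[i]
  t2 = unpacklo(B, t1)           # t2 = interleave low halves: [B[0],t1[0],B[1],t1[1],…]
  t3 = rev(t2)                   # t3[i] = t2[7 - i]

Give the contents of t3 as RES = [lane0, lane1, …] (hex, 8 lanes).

→ t0 |c7|34|d1|fe|10|34|10|b4|
→ t1 |c7|34|50|fe|10|34|fe|34|
→ t2 |01|c7|0b|34|c8|50|53|fe|
→ t3 |fe|53|50|c8|34|0b|c7|01|

RES = [ 0xfe  0x53  0x50  0xc8  0x34  0x0b  0xc7  0x01 ]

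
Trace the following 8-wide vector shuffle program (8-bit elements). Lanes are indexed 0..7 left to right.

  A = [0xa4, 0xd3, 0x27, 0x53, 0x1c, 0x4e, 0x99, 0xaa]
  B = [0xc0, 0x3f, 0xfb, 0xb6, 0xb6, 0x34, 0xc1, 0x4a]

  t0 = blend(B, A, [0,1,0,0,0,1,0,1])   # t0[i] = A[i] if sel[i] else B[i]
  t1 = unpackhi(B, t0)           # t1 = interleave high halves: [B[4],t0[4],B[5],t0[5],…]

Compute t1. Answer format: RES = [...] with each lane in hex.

RES = [ 0xb6  0xb6  0x34  0x4e  0xc1  0xc1  0x4a  0xaa ]

  t0: c0 d3 fb b6 b6 4e c1 aa
  t1: b6 b6 34 4e c1 c1 4a aa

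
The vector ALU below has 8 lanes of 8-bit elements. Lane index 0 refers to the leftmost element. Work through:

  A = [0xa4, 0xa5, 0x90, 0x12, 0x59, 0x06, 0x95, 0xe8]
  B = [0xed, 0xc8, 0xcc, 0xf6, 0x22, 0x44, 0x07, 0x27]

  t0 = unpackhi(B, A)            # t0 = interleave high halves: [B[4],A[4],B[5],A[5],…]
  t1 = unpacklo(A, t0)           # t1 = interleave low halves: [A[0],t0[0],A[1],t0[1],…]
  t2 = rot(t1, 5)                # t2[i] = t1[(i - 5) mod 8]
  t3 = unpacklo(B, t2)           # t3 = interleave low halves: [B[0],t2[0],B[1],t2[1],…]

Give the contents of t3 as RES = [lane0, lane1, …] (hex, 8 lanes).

RES = [ 0xed  0x59  0xc8  0x90  0xcc  0x44  0xf6  0x12 ]

  t0: 22 59 44 06 07 95 27 e8
  t1: a4 22 a5 59 90 44 12 06
  t2: 59 90 44 12 06 a4 22 a5
  t3: ed 59 c8 90 cc 44 f6 12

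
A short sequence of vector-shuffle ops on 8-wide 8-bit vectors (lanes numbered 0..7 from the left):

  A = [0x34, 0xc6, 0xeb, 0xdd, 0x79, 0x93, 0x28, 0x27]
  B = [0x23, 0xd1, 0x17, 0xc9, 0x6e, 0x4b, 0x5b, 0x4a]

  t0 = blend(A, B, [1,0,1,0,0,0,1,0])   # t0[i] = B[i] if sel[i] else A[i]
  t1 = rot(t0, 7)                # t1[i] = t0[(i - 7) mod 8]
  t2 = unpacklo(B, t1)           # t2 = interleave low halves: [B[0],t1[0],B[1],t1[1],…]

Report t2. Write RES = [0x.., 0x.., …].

RES = [0x23, 0xc6, 0xd1, 0x17, 0x17, 0xdd, 0xc9, 0x79]

  t0: 23 c6 17 dd 79 93 5b 27
  t1: c6 17 dd 79 93 5b 27 23
  t2: 23 c6 d1 17 17 dd c9 79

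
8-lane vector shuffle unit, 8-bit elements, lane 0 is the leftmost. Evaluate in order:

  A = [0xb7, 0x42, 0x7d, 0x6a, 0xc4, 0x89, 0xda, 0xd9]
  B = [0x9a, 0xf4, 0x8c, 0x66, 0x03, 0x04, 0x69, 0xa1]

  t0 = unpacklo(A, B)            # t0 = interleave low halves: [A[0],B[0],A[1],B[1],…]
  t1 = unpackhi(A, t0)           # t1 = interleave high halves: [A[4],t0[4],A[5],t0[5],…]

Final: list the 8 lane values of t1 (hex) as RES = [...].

→ t0 |b7|9a|42|f4|7d|8c|6a|66|
→ t1 |c4|7d|89|8c|da|6a|d9|66|

RES = [0xc4, 0x7d, 0x89, 0x8c, 0xda, 0x6a, 0xd9, 0x66]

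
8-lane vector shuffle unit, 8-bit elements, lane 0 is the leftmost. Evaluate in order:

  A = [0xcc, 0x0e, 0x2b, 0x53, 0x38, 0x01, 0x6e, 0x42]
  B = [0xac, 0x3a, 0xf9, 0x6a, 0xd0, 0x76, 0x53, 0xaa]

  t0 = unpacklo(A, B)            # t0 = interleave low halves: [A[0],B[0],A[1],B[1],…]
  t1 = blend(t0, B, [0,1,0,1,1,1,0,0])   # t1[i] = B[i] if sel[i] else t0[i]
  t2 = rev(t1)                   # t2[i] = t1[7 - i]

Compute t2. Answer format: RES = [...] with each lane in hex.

RES = [0x6a, 0x53, 0x76, 0xd0, 0x6a, 0x0e, 0x3a, 0xcc]

  t0: cc ac 0e 3a 2b f9 53 6a
  t1: cc 3a 0e 6a d0 76 53 6a
  t2: 6a 53 76 d0 6a 0e 3a cc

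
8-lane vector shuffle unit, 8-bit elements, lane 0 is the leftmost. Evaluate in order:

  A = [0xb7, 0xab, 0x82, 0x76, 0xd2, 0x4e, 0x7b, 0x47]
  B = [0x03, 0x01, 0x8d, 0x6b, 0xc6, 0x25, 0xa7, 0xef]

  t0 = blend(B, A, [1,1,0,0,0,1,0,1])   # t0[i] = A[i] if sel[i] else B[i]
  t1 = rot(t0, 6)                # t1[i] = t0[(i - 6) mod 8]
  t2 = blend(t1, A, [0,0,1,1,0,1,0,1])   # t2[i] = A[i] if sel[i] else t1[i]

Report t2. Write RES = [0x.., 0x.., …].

→ t0 |b7|ab|8d|6b|c6|4e|a7|47|
→ t1 |8d|6b|c6|4e|a7|47|b7|ab|
→ t2 |8d|6b|82|76|a7|4e|b7|47|

RES = [ 0x8d  0x6b  0x82  0x76  0xa7  0x4e  0xb7  0x47 ]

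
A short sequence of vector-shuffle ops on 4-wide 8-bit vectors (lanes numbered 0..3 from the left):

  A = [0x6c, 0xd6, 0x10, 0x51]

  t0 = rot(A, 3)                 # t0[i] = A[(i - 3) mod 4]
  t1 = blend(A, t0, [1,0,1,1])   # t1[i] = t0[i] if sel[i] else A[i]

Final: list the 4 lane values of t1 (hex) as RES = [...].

RES = [0xd6, 0xd6, 0x51, 0x6c]

t0 = [0xd6, 0x10, 0x51, 0x6c]
t1 = [0xd6, 0xd6, 0x51, 0x6c]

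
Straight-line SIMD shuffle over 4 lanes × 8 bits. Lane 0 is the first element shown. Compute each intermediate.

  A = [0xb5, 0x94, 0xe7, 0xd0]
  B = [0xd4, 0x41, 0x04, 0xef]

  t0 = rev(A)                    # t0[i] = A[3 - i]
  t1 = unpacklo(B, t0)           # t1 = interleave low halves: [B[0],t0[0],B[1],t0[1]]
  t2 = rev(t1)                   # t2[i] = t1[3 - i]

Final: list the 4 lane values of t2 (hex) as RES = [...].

RES = [ 0xe7  0x41  0xd0  0xd4 ]

→ t0 |d0|e7|94|b5|
→ t1 |d4|d0|41|e7|
→ t2 |e7|41|d0|d4|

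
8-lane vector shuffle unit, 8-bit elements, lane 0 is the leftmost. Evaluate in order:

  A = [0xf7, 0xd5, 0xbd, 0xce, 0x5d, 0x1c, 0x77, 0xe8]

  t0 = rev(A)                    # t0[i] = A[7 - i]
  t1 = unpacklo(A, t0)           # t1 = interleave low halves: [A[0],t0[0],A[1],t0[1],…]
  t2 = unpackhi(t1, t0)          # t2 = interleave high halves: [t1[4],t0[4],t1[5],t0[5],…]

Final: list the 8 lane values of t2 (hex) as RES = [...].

→ t0 |e8|77|1c|5d|ce|bd|d5|f7|
→ t1 |f7|e8|d5|77|bd|1c|ce|5d|
→ t2 |bd|ce|1c|bd|ce|d5|5d|f7|

RES = [ 0xbd  0xce  0x1c  0xbd  0xce  0xd5  0x5d  0xf7 ]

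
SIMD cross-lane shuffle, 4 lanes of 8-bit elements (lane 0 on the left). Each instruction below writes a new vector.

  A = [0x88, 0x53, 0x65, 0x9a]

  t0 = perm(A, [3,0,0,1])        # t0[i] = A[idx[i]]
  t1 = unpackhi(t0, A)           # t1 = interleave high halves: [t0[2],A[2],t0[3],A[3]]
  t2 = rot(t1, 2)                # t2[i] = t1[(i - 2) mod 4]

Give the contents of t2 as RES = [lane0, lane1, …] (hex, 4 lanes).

RES = [ 0x53  0x9a  0x88  0x65 ]

  t0: 9a 88 88 53
  t1: 88 65 53 9a
  t2: 53 9a 88 65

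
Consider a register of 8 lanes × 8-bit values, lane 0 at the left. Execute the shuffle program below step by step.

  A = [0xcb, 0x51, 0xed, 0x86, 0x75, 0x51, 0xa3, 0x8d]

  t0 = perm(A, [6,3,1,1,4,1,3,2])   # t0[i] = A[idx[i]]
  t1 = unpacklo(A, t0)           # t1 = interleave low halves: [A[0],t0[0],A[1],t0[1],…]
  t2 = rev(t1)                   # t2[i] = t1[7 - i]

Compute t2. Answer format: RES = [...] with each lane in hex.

RES = [0x51, 0x86, 0x51, 0xed, 0x86, 0x51, 0xa3, 0xcb]

t0 = [0xa3, 0x86, 0x51, 0x51, 0x75, 0x51, 0x86, 0xed]
t1 = [0xcb, 0xa3, 0x51, 0x86, 0xed, 0x51, 0x86, 0x51]
t2 = [0x51, 0x86, 0x51, 0xed, 0x86, 0x51, 0xa3, 0xcb]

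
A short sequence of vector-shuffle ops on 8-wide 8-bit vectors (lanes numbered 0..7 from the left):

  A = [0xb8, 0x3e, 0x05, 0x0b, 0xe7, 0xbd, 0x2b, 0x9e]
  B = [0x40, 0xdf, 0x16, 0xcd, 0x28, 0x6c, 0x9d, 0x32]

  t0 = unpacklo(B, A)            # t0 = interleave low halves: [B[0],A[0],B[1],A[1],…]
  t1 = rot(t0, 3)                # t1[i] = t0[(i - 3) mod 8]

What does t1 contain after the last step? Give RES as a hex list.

RES = [0x05, 0xcd, 0x0b, 0x40, 0xb8, 0xdf, 0x3e, 0x16]

  t0: 40 b8 df 3e 16 05 cd 0b
  t1: 05 cd 0b 40 b8 df 3e 16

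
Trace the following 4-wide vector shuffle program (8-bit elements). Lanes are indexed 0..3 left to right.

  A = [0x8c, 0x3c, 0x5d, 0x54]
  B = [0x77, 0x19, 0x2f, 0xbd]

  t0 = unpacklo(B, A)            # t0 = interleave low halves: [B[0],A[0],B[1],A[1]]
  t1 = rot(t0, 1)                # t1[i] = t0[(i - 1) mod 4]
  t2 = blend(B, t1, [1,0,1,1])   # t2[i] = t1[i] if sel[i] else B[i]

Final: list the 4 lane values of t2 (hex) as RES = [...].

RES = [ 0x3c  0x19  0x8c  0x19 ]

→ t0 |77|8c|19|3c|
→ t1 |3c|77|8c|19|
→ t2 |3c|19|8c|19|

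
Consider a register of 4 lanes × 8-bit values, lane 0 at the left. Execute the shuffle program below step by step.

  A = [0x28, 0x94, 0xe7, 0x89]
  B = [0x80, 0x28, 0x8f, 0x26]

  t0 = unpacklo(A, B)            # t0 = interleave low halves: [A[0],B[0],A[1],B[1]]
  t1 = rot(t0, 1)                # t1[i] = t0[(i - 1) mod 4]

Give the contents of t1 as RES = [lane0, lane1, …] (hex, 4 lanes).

  t0: 28 80 94 28
  t1: 28 28 80 94

RES = [ 0x28  0x28  0x80  0x94 ]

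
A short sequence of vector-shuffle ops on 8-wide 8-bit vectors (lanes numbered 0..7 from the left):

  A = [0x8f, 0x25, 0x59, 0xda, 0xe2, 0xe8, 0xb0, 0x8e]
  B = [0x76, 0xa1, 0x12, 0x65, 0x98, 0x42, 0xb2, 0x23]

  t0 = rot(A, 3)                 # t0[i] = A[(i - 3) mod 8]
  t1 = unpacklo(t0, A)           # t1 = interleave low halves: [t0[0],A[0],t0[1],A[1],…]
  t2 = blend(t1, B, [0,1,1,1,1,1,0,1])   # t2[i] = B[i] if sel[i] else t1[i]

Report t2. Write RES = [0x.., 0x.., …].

→ t0 |e8|b0|8e|8f|25|59|da|e2|
→ t1 |e8|8f|b0|25|8e|59|8f|da|
→ t2 |e8|a1|12|65|98|42|8f|23|

RES = [ 0xe8  0xa1  0x12  0x65  0x98  0x42  0x8f  0x23 ]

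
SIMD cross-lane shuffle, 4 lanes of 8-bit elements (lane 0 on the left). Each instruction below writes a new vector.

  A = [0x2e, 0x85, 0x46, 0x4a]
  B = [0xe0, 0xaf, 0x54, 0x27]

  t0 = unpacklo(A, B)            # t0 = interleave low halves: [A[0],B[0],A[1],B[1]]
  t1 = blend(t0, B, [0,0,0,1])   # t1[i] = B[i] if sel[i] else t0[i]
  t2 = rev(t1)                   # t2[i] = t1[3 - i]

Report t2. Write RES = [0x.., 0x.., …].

  t0: 2e e0 85 af
  t1: 2e e0 85 27
  t2: 27 85 e0 2e

RES = [ 0x27  0x85  0xe0  0x2e ]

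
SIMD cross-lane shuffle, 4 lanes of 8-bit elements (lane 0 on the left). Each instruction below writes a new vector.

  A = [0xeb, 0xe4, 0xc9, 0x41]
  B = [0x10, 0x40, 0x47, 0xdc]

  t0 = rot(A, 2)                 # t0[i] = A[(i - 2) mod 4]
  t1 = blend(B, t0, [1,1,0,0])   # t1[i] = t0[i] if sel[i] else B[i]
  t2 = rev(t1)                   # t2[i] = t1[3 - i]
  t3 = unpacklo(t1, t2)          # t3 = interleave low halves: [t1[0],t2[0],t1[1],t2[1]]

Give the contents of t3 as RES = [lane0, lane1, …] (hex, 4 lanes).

→ t0 |c9|41|eb|e4|
→ t1 |c9|41|47|dc|
→ t2 |dc|47|41|c9|
→ t3 |c9|dc|41|47|

RES = [ 0xc9  0xdc  0x41  0x47 ]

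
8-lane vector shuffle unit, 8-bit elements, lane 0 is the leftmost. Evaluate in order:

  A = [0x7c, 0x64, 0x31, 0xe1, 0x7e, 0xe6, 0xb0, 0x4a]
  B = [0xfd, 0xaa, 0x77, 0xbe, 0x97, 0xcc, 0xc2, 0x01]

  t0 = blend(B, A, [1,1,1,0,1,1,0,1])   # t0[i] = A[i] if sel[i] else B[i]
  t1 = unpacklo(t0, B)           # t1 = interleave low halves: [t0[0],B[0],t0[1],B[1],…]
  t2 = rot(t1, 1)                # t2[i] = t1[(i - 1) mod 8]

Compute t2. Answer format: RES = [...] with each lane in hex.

→ t0 |7c|64|31|be|7e|e6|c2|4a|
→ t1 |7c|fd|64|aa|31|77|be|be|
→ t2 |be|7c|fd|64|aa|31|77|be|

RES = [ 0xbe  0x7c  0xfd  0x64  0xaa  0x31  0x77  0xbe ]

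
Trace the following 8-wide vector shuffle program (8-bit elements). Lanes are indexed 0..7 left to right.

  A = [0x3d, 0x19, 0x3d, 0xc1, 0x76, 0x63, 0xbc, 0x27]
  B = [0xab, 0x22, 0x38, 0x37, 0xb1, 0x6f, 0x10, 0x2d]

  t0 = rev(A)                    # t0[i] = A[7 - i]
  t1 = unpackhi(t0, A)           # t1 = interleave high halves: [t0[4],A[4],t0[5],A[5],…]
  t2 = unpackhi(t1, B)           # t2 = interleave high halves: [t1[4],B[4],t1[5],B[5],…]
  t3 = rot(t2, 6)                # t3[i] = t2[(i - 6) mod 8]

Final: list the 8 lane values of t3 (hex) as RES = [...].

RES = [0xbc, 0x6f, 0x3d, 0x10, 0x27, 0x2d, 0x19, 0xb1]

t0 = [0x27, 0xbc, 0x63, 0x76, 0xc1, 0x3d, 0x19, 0x3d]
t1 = [0xc1, 0x76, 0x3d, 0x63, 0x19, 0xbc, 0x3d, 0x27]
t2 = [0x19, 0xb1, 0xbc, 0x6f, 0x3d, 0x10, 0x27, 0x2d]
t3 = [0xbc, 0x6f, 0x3d, 0x10, 0x27, 0x2d, 0x19, 0xb1]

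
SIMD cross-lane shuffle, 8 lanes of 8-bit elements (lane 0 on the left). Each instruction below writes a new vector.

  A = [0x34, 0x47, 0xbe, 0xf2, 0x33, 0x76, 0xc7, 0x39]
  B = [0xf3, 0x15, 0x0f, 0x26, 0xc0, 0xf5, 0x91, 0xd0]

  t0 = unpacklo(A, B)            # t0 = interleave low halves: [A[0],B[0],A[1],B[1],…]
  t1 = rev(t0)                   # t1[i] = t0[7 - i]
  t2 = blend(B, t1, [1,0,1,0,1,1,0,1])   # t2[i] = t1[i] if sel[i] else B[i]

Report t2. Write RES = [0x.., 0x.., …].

RES = [0x26, 0x15, 0x0f, 0x26, 0x15, 0x47, 0x91, 0x34]

  t0: 34 f3 47 15 be 0f f2 26
  t1: 26 f2 0f be 15 47 f3 34
  t2: 26 15 0f 26 15 47 91 34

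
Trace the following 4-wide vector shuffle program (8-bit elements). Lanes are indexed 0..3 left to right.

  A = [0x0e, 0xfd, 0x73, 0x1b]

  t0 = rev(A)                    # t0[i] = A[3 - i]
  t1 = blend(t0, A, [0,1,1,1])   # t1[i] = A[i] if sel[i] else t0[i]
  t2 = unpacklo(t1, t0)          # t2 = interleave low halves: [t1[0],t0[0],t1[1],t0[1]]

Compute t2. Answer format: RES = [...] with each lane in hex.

t0 = [0x1b, 0x73, 0xfd, 0x0e]
t1 = [0x1b, 0xfd, 0x73, 0x1b]
t2 = [0x1b, 0x1b, 0xfd, 0x73]

RES = [0x1b, 0x1b, 0xfd, 0x73]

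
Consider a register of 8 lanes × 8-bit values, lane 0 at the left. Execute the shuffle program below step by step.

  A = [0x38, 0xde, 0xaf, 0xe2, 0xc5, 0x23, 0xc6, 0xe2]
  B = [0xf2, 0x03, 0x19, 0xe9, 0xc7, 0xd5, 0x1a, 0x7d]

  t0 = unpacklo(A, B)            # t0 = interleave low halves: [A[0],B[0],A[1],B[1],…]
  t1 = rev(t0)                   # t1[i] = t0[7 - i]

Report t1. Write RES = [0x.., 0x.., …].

RES = [0xe9, 0xe2, 0x19, 0xaf, 0x03, 0xde, 0xf2, 0x38]

  t0: 38 f2 de 03 af 19 e2 e9
  t1: e9 e2 19 af 03 de f2 38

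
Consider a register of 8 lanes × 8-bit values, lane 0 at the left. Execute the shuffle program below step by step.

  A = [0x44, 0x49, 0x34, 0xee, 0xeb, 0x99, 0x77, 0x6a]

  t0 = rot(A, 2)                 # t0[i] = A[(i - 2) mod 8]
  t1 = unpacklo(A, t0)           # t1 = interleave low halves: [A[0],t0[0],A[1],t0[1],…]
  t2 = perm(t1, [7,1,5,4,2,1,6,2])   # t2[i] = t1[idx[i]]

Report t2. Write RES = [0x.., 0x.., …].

RES = [ 0x49  0x77  0x44  0x34  0x49  0x77  0xee  0x49 ]

  t0: 77 6a 44 49 34 ee eb 99
  t1: 44 77 49 6a 34 44 ee 49
  t2: 49 77 44 34 49 77 ee 49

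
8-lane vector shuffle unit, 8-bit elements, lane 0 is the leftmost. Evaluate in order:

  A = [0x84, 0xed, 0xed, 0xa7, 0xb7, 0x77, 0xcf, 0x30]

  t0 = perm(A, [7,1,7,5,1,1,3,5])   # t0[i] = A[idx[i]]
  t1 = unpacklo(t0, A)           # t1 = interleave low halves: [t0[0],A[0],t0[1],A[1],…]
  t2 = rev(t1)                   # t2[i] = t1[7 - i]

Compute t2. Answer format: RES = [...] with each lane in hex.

RES = [ 0xa7  0x77  0xed  0x30  0xed  0xed  0x84  0x30 ]

→ t0 |30|ed|30|77|ed|ed|a7|77|
→ t1 |30|84|ed|ed|30|ed|77|a7|
→ t2 |a7|77|ed|30|ed|ed|84|30|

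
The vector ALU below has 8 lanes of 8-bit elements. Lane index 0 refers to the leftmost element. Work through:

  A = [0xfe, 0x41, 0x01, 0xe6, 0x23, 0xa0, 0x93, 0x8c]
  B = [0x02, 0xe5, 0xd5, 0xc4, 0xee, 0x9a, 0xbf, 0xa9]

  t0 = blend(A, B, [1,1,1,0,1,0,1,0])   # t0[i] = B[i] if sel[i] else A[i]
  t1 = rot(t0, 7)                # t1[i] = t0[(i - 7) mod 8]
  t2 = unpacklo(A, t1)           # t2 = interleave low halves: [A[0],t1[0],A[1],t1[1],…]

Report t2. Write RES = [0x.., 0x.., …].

t0 = [0x02, 0xe5, 0xd5, 0xe6, 0xee, 0xa0, 0xbf, 0x8c]
t1 = [0xe5, 0xd5, 0xe6, 0xee, 0xa0, 0xbf, 0x8c, 0x02]
t2 = [0xfe, 0xe5, 0x41, 0xd5, 0x01, 0xe6, 0xe6, 0xee]

RES = [0xfe, 0xe5, 0x41, 0xd5, 0x01, 0xe6, 0xe6, 0xee]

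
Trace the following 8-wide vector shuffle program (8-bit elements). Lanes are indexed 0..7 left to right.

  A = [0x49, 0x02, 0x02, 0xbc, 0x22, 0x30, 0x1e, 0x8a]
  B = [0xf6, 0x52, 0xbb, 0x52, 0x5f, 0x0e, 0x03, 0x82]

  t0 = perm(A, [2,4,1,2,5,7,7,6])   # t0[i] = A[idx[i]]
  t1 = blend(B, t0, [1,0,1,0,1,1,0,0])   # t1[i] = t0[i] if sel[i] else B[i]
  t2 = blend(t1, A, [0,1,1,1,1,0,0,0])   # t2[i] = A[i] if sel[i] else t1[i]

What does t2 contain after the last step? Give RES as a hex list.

RES = [0x02, 0x02, 0x02, 0xbc, 0x22, 0x8a, 0x03, 0x82]

  t0: 02 22 02 02 30 8a 8a 1e
  t1: 02 52 02 52 30 8a 03 82
  t2: 02 02 02 bc 22 8a 03 82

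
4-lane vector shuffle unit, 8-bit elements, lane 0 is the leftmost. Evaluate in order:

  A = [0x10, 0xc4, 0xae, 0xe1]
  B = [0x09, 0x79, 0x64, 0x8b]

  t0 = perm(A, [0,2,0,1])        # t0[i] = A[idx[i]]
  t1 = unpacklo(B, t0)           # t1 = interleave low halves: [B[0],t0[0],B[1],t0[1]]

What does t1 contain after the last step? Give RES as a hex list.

→ t0 |10|ae|10|c4|
→ t1 |09|10|79|ae|

RES = [ 0x09  0x10  0x79  0xae ]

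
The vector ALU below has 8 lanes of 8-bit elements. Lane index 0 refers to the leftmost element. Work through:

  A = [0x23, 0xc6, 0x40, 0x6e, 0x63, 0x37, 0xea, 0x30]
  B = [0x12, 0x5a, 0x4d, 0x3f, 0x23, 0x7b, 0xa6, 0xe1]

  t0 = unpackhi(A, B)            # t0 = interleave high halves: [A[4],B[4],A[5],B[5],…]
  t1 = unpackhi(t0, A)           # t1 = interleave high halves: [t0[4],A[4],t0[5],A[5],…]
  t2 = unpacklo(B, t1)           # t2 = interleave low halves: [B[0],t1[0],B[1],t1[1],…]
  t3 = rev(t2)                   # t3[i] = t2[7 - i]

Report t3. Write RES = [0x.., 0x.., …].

→ t0 |63|23|37|7b|ea|a6|30|e1|
→ t1 |ea|63|a6|37|30|ea|e1|30|
→ t2 |12|ea|5a|63|4d|a6|3f|37|
→ t3 |37|3f|a6|4d|63|5a|ea|12|

RES = [ 0x37  0x3f  0xa6  0x4d  0x63  0x5a  0xea  0x12 ]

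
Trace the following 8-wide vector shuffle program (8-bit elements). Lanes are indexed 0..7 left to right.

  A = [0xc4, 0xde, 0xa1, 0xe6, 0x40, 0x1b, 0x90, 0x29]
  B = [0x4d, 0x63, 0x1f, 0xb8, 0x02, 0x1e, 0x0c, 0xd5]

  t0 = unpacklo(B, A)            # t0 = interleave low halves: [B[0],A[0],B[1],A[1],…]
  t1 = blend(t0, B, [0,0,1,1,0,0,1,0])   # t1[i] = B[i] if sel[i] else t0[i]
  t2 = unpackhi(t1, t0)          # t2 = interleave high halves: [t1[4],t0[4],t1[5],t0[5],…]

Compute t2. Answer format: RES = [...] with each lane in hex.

RES = [ 0x1f  0x1f  0xa1  0xa1  0x0c  0xb8  0xe6  0xe6 ]

  t0: 4d c4 63 de 1f a1 b8 e6
  t1: 4d c4 1f b8 1f a1 0c e6
  t2: 1f 1f a1 a1 0c b8 e6 e6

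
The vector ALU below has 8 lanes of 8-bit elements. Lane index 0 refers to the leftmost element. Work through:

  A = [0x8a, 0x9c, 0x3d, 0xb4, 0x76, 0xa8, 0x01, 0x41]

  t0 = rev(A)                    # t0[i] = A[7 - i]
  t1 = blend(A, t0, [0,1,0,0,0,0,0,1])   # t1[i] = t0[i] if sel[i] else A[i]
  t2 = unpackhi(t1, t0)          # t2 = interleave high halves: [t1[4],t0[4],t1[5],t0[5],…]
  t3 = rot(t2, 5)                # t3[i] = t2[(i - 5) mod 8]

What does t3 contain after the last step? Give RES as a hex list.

RES = [ 0x3d  0x01  0x9c  0x8a  0x8a  0x76  0xb4  0xa8 ]

t0 = [0x41, 0x01, 0xa8, 0x76, 0xb4, 0x3d, 0x9c, 0x8a]
t1 = [0x8a, 0x01, 0x3d, 0xb4, 0x76, 0xa8, 0x01, 0x8a]
t2 = [0x76, 0xb4, 0xa8, 0x3d, 0x01, 0x9c, 0x8a, 0x8a]
t3 = [0x3d, 0x01, 0x9c, 0x8a, 0x8a, 0x76, 0xb4, 0xa8]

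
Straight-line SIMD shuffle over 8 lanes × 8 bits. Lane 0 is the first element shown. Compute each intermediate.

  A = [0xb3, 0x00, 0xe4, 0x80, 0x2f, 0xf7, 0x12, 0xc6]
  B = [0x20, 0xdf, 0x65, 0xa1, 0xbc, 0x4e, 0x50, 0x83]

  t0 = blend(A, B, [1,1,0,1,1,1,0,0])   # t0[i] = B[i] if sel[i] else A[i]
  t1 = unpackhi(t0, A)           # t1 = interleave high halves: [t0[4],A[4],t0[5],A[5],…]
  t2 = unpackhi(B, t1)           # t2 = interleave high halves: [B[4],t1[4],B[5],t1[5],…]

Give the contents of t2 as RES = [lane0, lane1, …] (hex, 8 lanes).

RES = [0xbc, 0x12, 0x4e, 0x12, 0x50, 0xc6, 0x83, 0xc6]

t0 = [0x20, 0xdf, 0xe4, 0xa1, 0xbc, 0x4e, 0x12, 0xc6]
t1 = [0xbc, 0x2f, 0x4e, 0xf7, 0x12, 0x12, 0xc6, 0xc6]
t2 = [0xbc, 0x12, 0x4e, 0x12, 0x50, 0xc6, 0x83, 0xc6]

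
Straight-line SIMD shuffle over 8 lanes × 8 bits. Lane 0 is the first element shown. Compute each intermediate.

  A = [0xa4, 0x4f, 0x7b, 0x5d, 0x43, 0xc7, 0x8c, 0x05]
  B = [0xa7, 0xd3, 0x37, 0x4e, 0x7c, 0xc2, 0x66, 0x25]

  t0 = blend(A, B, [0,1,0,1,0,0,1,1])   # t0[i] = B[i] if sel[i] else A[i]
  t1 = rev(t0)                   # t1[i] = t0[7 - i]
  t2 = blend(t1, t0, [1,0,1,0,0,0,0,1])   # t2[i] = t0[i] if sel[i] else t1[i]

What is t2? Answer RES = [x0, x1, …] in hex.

RES = [0xa4, 0x66, 0x7b, 0x43, 0x4e, 0x7b, 0xd3, 0x25]

→ t0 |a4|d3|7b|4e|43|c7|66|25|
→ t1 |25|66|c7|43|4e|7b|d3|a4|
→ t2 |a4|66|7b|43|4e|7b|d3|25|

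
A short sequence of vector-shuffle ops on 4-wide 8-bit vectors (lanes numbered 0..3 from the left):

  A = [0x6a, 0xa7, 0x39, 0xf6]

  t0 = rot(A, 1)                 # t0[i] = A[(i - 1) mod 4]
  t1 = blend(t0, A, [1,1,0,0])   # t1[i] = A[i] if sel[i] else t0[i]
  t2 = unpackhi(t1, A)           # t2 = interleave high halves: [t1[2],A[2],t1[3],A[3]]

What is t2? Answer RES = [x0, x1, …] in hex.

RES = [0xa7, 0x39, 0x39, 0xf6]

  t0: f6 6a a7 39
  t1: 6a a7 a7 39
  t2: a7 39 39 f6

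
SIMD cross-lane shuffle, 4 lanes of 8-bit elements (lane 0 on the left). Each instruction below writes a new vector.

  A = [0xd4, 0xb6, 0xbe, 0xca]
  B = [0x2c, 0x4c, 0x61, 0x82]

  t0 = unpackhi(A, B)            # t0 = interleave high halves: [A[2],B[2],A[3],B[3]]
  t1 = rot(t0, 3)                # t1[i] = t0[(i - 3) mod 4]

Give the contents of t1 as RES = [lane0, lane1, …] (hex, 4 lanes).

t0 = [0xbe, 0x61, 0xca, 0x82]
t1 = [0x61, 0xca, 0x82, 0xbe]

RES = [0x61, 0xca, 0x82, 0xbe]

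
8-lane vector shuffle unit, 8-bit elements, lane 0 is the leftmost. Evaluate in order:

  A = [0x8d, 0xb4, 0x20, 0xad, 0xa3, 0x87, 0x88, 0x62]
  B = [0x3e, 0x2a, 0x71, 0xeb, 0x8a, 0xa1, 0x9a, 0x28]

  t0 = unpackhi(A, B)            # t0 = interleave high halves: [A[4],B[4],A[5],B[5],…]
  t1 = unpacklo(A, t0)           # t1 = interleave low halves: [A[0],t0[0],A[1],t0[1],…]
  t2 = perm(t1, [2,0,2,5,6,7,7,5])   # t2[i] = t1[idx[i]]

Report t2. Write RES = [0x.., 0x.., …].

RES = [0xb4, 0x8d, 0xb4, 0x87, 0xad, 0xa1, 0xa1, 0x87]

  t0: a3 8a 87 a1 88 9a 62 28
  t1: 8d a3 b4 8a 20 87 ad a1
  t2: b4 8d b4 87 ad a1 a1 87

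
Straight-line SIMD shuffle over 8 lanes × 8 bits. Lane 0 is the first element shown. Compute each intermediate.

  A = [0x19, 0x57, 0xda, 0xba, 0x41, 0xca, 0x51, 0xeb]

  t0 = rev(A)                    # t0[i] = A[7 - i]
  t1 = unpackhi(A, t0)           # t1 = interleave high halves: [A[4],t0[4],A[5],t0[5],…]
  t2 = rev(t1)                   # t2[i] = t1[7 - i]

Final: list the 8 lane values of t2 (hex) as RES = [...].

t0 = [0xeb, 0x51, 0xca, 0x41, 0xba, 0xda, 0x57, 0x19]
t1 = [0x41, 0xba, 0xca, 0xda, 0x51, 0x57, 0xeb, 0x19]
t2 = [0x19, 0xeb, 0x57, 0x51, 0xda, 0xca, 0xba, 0x41]

RES = [0x19, 0xeb, 0x57, 0x51, 0xda, 0xca, 0xba, 0x41]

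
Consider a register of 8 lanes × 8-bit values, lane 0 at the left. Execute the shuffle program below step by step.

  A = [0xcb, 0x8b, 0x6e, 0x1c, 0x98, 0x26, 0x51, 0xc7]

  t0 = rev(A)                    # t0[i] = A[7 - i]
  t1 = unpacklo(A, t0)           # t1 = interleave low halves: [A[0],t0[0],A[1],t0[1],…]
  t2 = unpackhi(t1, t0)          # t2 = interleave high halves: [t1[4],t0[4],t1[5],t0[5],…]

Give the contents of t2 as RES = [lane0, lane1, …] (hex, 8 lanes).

RES = [ 0x6e  0x1c  0x26  0x6e  0x1c  0x8b  0x98  0xcb ]

→ t0 |c7|51|26|98|1c|6e|8b|cb|
→ t1 |cb|c7|8b|51|6e|26|1c|98|
→ t2 |6e|1c|26|6e|1c|8b|98|cb|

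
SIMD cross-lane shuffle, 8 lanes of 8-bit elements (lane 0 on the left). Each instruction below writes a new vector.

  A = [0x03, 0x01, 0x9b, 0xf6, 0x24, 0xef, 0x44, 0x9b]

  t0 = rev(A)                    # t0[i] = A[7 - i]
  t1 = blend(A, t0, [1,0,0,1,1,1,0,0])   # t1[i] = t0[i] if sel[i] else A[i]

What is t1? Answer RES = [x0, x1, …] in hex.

RES = [ 0x9b  0x01  0x9b  0x24  0xf6  0x9b  0x44  0x9b ]

→ t0 |9b|44|ef|24|f6|9b|01|03|
→ t1 |9b|01|9b|24|f6|9b|44|9b|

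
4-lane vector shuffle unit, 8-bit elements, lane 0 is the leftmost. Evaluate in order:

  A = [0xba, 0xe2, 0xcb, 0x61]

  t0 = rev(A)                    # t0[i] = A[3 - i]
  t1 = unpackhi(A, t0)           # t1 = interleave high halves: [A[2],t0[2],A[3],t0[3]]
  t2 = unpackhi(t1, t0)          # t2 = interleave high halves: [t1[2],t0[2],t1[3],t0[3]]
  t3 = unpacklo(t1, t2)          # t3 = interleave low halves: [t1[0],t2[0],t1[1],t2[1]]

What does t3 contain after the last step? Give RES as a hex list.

t0 = [0x61, 0xcb, 0xe2, 0xba]
t1 = [0xcb, 0xe2, 0x61, 0xba]
t2 = [0x61, 0xe2, 0xba, 0xba]
t3 = [0xcb, 0x61, 0xe2, 0xe2]

RES = [ 0xcb  0x61  0xe2  0xe2 ]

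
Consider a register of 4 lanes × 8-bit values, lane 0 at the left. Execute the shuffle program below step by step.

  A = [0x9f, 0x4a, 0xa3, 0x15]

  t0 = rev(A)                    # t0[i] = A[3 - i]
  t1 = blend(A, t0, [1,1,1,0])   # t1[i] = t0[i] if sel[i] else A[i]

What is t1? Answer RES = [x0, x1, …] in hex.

→ t0 |15|a3|4a|9f|
→ t1 |15|a3|4a|15|

RES = [0x15, 0xa3, 0x4a, 0x15]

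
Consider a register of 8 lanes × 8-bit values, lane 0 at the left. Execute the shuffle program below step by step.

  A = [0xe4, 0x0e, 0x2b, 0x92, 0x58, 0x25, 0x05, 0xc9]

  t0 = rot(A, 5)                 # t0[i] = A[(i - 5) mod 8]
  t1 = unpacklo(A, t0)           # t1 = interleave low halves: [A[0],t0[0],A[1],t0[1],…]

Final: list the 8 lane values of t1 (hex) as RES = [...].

t0 = [0x92, 0x58, 0x25, 0x05, 0xc9, 0xe4, 0x0e, 0x2b]
t1 = [0xe4, 0x92, 0x0e, 0x58, 0x2b, 0x25, 0x92, 0x05]

RES = [0xe4, 0x92, 0x0e, 0x58, 0x2b, 0x25, 0x92, 0x05]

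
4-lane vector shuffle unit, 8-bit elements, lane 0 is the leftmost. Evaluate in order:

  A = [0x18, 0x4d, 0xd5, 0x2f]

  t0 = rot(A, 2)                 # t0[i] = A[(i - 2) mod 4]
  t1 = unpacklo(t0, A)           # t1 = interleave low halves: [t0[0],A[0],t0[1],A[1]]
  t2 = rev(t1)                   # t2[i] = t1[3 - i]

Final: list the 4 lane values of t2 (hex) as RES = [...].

RES = [ 0x4d  0x2f  0x18  0xd5 ]

  t0: d5 2f 18 4d
  t1: d5 18 2f 4d
  t2: 4d 2f 18 d5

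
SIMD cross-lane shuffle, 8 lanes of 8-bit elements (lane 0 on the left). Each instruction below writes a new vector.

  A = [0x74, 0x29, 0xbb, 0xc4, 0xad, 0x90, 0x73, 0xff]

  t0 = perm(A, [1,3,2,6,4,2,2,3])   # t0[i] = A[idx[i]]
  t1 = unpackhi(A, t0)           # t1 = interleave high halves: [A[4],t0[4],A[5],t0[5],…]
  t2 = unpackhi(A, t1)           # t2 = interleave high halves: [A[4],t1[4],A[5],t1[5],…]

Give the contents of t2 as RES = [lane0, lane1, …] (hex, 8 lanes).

RES = [ 0xad  0x73  0x90  0xbb  0x73  0xff  0xff  0xc4 ]

t0 = [0x29, 0xc4, 0xbb, 0x73, 0xad, 0xbb, 0xbb, 0xc4]
t1 = [0xad, 0xad, 0x90, 0xbb, 0x73, 0xbb, 0xff, 0xc4]
t2 = [0xad, 0x73, 0x90, 0xbb, 0x73, 0xff, 0xff, 0xc4]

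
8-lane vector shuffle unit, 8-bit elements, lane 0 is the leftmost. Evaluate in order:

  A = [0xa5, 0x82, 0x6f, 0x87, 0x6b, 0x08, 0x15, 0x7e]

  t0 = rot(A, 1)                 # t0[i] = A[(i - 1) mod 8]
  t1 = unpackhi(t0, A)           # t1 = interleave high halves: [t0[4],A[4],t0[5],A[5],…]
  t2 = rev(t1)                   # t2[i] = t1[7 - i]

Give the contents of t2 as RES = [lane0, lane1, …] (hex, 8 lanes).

RES = [ 0x7e  0x15  0x15  0x08  0x08  0x6b  0x6b  0x87 ]

t0 = [0x7e, 0xa5, 0x82, 0x6f, 0x87, 0x6b, 0x08, 0x15]
t1 = [0x87, 0x6b, 0x6b, 0x08, 0x08, 0x15, 0x15, 0x7e]
t2 = [0x7e, 0x15, 0x15, 0x08, 0x08, 0x6b, 0x6b, 0x87]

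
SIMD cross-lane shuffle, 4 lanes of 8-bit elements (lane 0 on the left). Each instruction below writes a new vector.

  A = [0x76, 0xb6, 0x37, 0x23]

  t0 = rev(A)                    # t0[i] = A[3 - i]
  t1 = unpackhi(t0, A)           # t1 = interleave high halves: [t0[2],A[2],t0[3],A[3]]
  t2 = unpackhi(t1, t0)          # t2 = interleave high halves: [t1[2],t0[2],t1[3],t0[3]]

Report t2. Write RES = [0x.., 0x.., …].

t0 = [0x23, 0x37, 0xb6, 0x76]
t1 = [0xb6, 0x37, 0x76, 0x23]
t2 = [0x76, 0xb6, 0x23, 0x76]

RES = [ 0x76  0xb6  0x23  0x76 ]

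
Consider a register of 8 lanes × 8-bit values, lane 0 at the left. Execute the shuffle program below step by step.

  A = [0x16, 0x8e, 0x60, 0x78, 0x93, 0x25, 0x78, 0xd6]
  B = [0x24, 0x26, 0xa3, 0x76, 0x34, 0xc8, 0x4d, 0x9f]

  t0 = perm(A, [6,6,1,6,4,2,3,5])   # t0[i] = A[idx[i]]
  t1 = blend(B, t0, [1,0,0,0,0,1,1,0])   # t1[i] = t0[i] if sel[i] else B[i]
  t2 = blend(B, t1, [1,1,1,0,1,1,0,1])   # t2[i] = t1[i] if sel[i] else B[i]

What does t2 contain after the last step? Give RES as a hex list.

RES = [ 0x78  0x26  0xa3  0x76  0x34  0x60  0x4d  0x9f ]

  t0: 78 78 8e 78 93 60 78 25
  t1: 78 26 a3 76 34 60 78 9f
  t2: 78 26 a3 76 34 60 4d 9f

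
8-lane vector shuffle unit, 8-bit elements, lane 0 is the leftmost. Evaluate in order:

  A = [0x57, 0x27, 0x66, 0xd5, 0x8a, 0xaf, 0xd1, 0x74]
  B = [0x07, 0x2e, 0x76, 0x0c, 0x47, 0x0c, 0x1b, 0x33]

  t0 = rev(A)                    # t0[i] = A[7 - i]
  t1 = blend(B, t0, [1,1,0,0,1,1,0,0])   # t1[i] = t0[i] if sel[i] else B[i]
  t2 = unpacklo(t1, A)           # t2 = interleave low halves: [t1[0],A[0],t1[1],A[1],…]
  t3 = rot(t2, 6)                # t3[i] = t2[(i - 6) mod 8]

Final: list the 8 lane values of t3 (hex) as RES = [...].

t0 = [0x74, 0xd1, 0xaf, 0x8a, 0xd5, 0x66, 0x27, 0x57]
t1 = [0x74, 0xd1, 0x76, 0x0c, 0xd5, 0x66, 0x1b, 0x33]
t2 = [0x74, 0x57, 0xd1, 0x27, 0x76, 0x66, 0x0c, 0xd5]
t3 = [0xd1, 0x27, 0x76, 0x66, 0x0c, 0xd5, 0x74, 0x57]

RES = [0xd1, 0x27, 0x76, 0x66, 0x0c, 0xd5, 0x74, 0x57]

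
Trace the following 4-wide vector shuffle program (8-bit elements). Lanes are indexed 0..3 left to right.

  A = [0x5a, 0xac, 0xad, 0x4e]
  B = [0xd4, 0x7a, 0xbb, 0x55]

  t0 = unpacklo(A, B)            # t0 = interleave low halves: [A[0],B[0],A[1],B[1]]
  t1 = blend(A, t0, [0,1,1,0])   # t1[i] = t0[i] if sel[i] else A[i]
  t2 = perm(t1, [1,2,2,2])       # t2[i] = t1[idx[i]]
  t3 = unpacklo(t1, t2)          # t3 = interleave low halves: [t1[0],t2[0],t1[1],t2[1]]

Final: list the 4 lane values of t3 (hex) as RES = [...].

  t0: 5a d4 ac 7a
  t1: 5a d4 ac 4e
  t2: d4 ac ac ac
  t3: 5a d4 d4 ac

RES = [0x5a, 0xd4, 0xd4, 0xac]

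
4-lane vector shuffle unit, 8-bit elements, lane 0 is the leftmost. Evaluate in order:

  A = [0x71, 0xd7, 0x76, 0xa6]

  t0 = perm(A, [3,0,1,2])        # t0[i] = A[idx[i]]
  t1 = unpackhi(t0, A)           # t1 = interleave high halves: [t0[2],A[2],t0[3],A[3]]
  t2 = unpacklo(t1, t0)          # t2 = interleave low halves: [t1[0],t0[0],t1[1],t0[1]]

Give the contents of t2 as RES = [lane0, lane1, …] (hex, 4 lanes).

RES = [ 0xd7  0xa6  0x76  0x71 ]

t0 = [0xa6, 0x71, 0xd7, 0x76]
t1 = [0xd7, 0x76, 0x76, 0xa6]
t2 = [0xd7, 0xa6, 0x76, 0x71]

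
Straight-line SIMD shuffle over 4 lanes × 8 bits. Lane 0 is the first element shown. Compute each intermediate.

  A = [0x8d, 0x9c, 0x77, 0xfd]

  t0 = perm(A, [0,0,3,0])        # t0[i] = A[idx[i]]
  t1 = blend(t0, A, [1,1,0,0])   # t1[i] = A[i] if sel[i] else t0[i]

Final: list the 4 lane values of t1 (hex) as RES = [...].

RES = [0x8d, 0x9c, 0xfd, 0x8d]

→ t0 |8d|8d|fd|8d|
→ t1 |8d|9c|fd|8d|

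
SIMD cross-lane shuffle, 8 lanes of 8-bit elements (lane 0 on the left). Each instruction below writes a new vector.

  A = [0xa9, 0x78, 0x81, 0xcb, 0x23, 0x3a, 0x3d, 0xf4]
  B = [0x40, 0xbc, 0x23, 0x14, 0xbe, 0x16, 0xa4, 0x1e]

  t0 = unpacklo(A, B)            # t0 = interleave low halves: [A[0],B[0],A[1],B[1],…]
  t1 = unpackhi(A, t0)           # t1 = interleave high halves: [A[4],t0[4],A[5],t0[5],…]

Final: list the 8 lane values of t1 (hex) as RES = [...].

→ t0 |a9|40|78|bc|81|23|cb|14|
→ t1 |23|81|3a|23|3d|cb|f4|14|

RES = [ 0x23  0x81  0x3a  0x23  0x3d  0xcb  0xf4  0x14 ]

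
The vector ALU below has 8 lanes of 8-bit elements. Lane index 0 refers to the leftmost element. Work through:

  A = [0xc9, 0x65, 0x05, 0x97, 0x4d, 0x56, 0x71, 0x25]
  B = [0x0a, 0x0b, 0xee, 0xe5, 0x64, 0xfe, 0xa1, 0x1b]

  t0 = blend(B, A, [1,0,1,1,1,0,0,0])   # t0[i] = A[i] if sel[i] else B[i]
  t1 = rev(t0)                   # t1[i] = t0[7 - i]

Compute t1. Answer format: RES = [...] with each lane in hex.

RES = [0x1b, 0xa1, 0xfe, 0x4d, 0x97, 0x05, 0x0b, 0xc9]

t0 = [0xc9, 0x0b, 0x05, 0x97, 0x4d, 0xfe, 0xa1, 0x1b]
t1 = [0x1b, 0xa1, 0xfe, 0x4d, 0x97, 0x05, 0x0b, 0xc9]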